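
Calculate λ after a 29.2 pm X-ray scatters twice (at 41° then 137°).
33.9960 pm

Apply Compton shift twice:

First scattering at θ₁ = 41°:
Δλ₁ = λ_C(1 - cos(41°))
Δλ₁ = 2.4263 × 0.2453
Δλ₁ = 0.5952 pm

After first scattering:
λ₁ = 29.2 + 0.5952 = 29.7952 pm

Second scattering at θ₂ = 137°:
Δλ₂ = λ_C(1 - cos(137°))
Δλ₂ = 2.4263 × 1.7314
Δλ₂ = 4.2008 pm

Final wavelength:
λ₂ = 29.7952 + 4.2008 = 33.9960 pm

Total shift: Δλ_total = 0.5952 + 4.2008 = 4.7960 pm

(Intermediate values are shown rounded; full precision is carried through to the final answer.)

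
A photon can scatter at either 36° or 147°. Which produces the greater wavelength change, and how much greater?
147° produces the larger shift by a factor of 9.627

Calculate both shifts using Δλ = λ_C(1 - cos θ):

For θ₁ = 36°:
Δλ₁ = 2.4263 × (1 - cos(36°))
Δλ₁ = 2.4263 × 0.1910
Δλ₁ = 0.4634 pm

For θ₂ = 147°:
Δλ₂ = 2.4263 × (1 - cos(147°))
Δλ₂ = 2.4263 × 1.8387
Δλ₂ = 4.4612 pm

The 147° angle produces the larger shift.
Ratio: 4.4612/0.4634 = 9.627

(Intermediate values are shown rounded; full precision is carried through to the final answer.)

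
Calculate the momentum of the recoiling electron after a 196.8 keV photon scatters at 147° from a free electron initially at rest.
1.6036e-22 kg·m/s

The electron is initially at rest, so by conservation of momentum:
p⃗_e = p⃗₀ − p⃗'  (incident photon momentum minus scattered photon momentum)

Photon momentum magnitudes (p = h/λ = E/c):
λ₀ = hc/E₀ = 6.3000 pm → p₀ = h/λ₀ = 1.0518e-22 kg·m/s
Δλ = λ_C(1 − cos 147°) = 4.4612 pm
λ' = 10.7612 pm → p' = h/λ' = 6.1574e-23 kg·m/s

The scattered photon makes angle θ = 147° with the incident direction, so by the law of cosines:
|p⃗_e|² = p₀² + p'² − 2p₀p'cos θ
|p⃗_e|² = (1.0518e-22)² + (6.1574e-23)² − 2·1.0518e-22·6.1574e-23·cos(147°)
|p⃗_e| = 1.6036e-22 kg·m/s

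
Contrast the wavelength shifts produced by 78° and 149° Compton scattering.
149° produces the larger shift by a factor of 2.345

Calculate both shifts using Δλ = λ_C(1 - cos θ):

For θ₁ = 78°:
Δλ₁ = 2.4263 × (1 - cos(78°))
Δλ₁ = 2.4263 × 0.7921
Δλ₁ = 1.9219 pm

For θ₂ = 149°:
Δλ₂ = 2.4263 × (1 - cos(149°))
Δλ₂ = 2.4263 × 1.8572
Δλ₂ = 4.5061 pm

The 149° angle produces the larger shift.
Ratio: 4.5061/1.9219 = 2.345

(Intermediate values are shown rounded; full precision is carried through to the final answer.)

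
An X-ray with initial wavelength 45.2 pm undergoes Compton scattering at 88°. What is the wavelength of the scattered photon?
47.5416 pm

Using the Compton scattering formula:
λ' = λ + Δλ = λ + λ_C(1 - cos θ)

Given:
- Initial wavelength λ = 45.2 pm
- Scattering angle θ = 88°
- Compton wavelength λ_C ≈ 2.4263 pm

Calculate the shift:
Δλ = 2.4263 × (1 - cos(88°))
Δλ = 2.4263 × 0.9651
Δλ = 2.3416 pm

Final wavelength:
λ' = 45.2 + 2.3416 = 47.5416 pm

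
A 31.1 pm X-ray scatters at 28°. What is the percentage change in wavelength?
0.9132%

Calculate the Compton shift:
Δλ = λ_C(1 - cos(28°))
Δλ = 2.4263 × (1 - cos(28°))
Δλ = 2.4263 × 0.1171
Δλ = 0.2840 pm

Percentage change:
(Δλ/λ₀) × 100 = (0.2840/31.1) × 100
= 0.9132%

(Intermediate values are shown rounded; full precision is carried through to the final answer.)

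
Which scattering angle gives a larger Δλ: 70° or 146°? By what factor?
146° produces the larger shift by a factor of 2.780

Calculate both shifts using Δλ = λ_C(1 - cos θ):

For θ₁ = 70°:
Δλ₁ = 2.4263 × (1 - cos(70°))
Δλ₁ = 2.4263 × 0.6580
Δλ₁ = 1.5965 pm

For θ₂ = 146°:
Δλ₂ = 2.4263 × (1 - cos(146°))
Δλ₂ = 2.4263 × 1.8290
Δλ₂ = 4.4378 pm

The 146° angle produces the larger shift.
Ratio: 4.4378/1.5965 = 2.780

(Intermediate values are shown rounded; full precision is carried through to the final answer.)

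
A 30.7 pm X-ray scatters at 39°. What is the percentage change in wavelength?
1.7613%

Calculate the Compton shift:
Δλ = λ_C(1 - cos(39°))
Δλ = 2.4263 × (1 - cos(39°))
Δλ = 2.4263 × 0.2229
Δλ = 0.5407 pm

Percentage change:
(Δλ/λ₀) × 100 = (0.5407/30.7) × 100
= 1.7613%

(Intermediate values are shown rounded; full precision is carried through to the final answer.)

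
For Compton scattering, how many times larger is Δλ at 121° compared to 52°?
121° produces the larger shift by a factor of 3.942

Calculate both shifts using Δλ = λ_C(1 - cos θ):

For θ₁ = 52°:
Δλ₁ = 2.4263 × (1 - cos(52°))
Δλ₁ = 2.4263 × 0.3843
Δλ₁ = 0.9325 pm

For θ₂ = 121°:
Δλ₂ = 2.4263 × (1 - cos(121°))
Δλ₂ = 2.4263 × 1.5150
Δλ₂ = 3.6760 pm

The 121° angle produces the larger shift.
Ratio: 3.6760/0.9325 = 3.942

(Intermediate values are shown rounded; full precision is carried through to the final answer.)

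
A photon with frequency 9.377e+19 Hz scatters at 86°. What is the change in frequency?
3.880e+19 Hz (decrease)

Convert frequency to wavelength (c = 299792458 m/s):
λ₀ = c/f₀ = 299792458/9.377e+19 = 3.1971042e-12 m = 3.1971 pm

Calculate Compton shift:
Δλ = λ_C(1 - cos(86°)) = 2.2571 pm

Final wavelength:
λ' = λ₀ + Δλ = 3.1971 + 2.2571 = 5.4542 pm

Final frequency:
f' = c/λ' = 299792458/5.4541636e-12 = 5.4965799e+19 Hz

Frequency shift (decrease):
Δf = f₀ - f' = 9.377e+19 - 5.4965799e+19 = 3.880e+19 Hz

(Intermediate values are shown rounded; full precision is carried through to the final answer.)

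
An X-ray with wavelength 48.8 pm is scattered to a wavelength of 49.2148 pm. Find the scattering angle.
34.00°

First find the wavelength shift:
Δλ = λ' - λ = 49.2148 - 48.8 = 0.4148 pm

Using Δλ = λ_C(1 - cos θ), with λ_C = h/(m_e·c) ≈ 2.42631024 pm:
cos θ = 1 - Δλ/λ_C
cos θ = 1 - 0.4148/2.42631024
cos θ = 0.829041

θ = arccos(0.829041)
θ = 34.00°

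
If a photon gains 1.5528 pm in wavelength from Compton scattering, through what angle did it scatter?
68.90°

From the Compton formula Δλ = λ_C(1 - cos θ), we can solve for θ:

cos θ = 1 - Δλ/λ_C

Given:
- Δλ = 1.5528 pm
- λ_C = h/(m_e·c) ≈ 2.42631024 pm

cos θ = 1 - 1.5528/2.42631024
cos θ = 1 - 0.639984
cos θ = 0.360016

θ = arccos(0.360016)
θ = 68.90°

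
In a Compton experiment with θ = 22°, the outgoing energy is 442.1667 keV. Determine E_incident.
471.9000 keV

Convert final energy to wavelength (hc ≈ 1239.842 keV·pm):
λ' = hc/E' = 1239.842 / 442.1667 = 2.8040 pm

Calculate the Compton shift:
Δλ = λ_C(1 - cos(22°))
Δλ = 2.4263 × (1 - cos(22°))
Δλ = 0.1767 pm

Initial wavelength:
λ = λ' - Δλ = 2.8040 - 0.1767 = 2.6273 pm

Initial energy:
E = hc/λ = 1239.842 / 2.6273 = 471.9000 keV

(Intermediate values are shown rounded; full precision is carried through to the final answer.)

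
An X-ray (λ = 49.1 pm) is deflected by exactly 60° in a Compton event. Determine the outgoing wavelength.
50.3132 pm

Using the Compton formula: λ' = λ + λ_C(1 − cos θ)

For θ = 60°, cos θ = 1/2 (exact) = 0.5000, so:
1 − cos 60° = 1 − (1/2) = 0.5000

Δλ = λ_C × 0.5000 = 2.4263 × 0.5000 = 1.2132 pm

λ' = 49.1 + 1.2132 = 50.3132 pm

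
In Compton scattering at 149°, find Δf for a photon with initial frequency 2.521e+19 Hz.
6.928e+18 Hz (decrease)

Convert frequency to wavelength (c = 299792458 m/s):
λ₀ = c/f₀ = 299792458/2.521e+19 = 1.1891807e-11 m = 11.8918 pm

Calculate Compton shift:
Δλ = λ_C(1 - cos(149°)) = 4.5061 pm

Final wavelength:
λ' = λ₀ + Δλ = 11.8918 + 4.5061 = 16.3979 pm

Final frequency:
f' = c/λ' = 299792458/1.6397871e-11 = 1.8282401e+19 Hz

Frequency shift (decrease):
Δf = f₀ - f' = 2.521e+19 - 1.8282401e+19 = 6.928e+18 Hz

(Intermediate values are shown rounded; full precision is carried through to the final answer.)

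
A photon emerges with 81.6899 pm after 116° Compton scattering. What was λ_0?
78.2000 pm

From λ' = λ + Δλ, we have λ = λ' - Δλ

First calculate the Compton shift:
Δλ = λ_C(1 - cos θ)
Δλ = 2.4263 × (1 - cos(116°))
Δλ = 2.4263 × 1.4384
Δλ = 3.4899 pm

Initial wavelength:
λ = λ' - Δλ
λ = 81.6899 - 3.4899
λ = 78.2000 pm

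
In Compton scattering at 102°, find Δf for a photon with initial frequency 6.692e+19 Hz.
2.647e+19 Hz (decrease)

Convert frequency to wavelength (c = 299792458 m/s):
λ₀ = c/f₀ = 299792458/6.692e+19 = 4.4798634e-12 m = 4.4799 pm

Calculate Compton shift:
Δλ = λ_C(1 - cos(102°)) = 2.9308 pm

Final wavelength:
λ' = λ₀ + Δλ = 4.4799 + 2.9308 = 7.4106 pm

Final frequency:
f' = c/λ' = 299792458/7.4106319e-12 = 4.0454372e+19 Hz

Frequency shift (decrease):
Δf = f₀ - f' = 6.692e+19 - 4.0454372e+19 = 2.647e+19 Hz

(Intermediate values are shown rounded; full precision is carried through to the final answer.)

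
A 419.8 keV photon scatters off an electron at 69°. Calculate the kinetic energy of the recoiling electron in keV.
144.9032 keV

By energy conservation: K_e = E_initial - E_final

First find the scattered photon energy:
Initial wavelength: λ = hc/E = 2.9534 pm
Compton shift: Δλ = λ_C(1 - cos(69°)) = 1.5568 pm
Final wavelength: λ' = 2.9534 + 1.5568 = 4.5102 pm
Final photon energy: E' = hc/λ' = 274.8968 keV

Electron kinetic energy:
K_e = E - E' = 419.8000 - 274.8968 = 144.9032 keV

(Intermediate values are shown rounded; full precision is carried through to the final answer.)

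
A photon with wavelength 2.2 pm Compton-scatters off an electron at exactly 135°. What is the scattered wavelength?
6.3420 pm

Using the Compton formula: λ' = λ + λ_C(1 − cos θ)

For θ = 135°, cos θ = -√2/2 (exact) ≈ -0.7071, so:
1 − cos 135° = 1 − (-√2/2) ≈ 1.7071

Δλ = λ_C × 1.7071 = 2.4263 × 1.7071 = 4.1420 pm

λ' = 2.2 + 4.1420 = 6.3420 pm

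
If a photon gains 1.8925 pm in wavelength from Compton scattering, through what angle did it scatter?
77.29°

From the Compton formula Δλ = λ_C(1 - cos θ), we can solve for θ:

cos θ = 1 - Δλ/λ_C

Given:
- Δλ = 1.8925 pm
- λ_C = h/(m_e·c) ≈ 2.42631024 pm

cos θ = 1 - 1.8925/2.42631024
cos θ = 1 - 0.779991
cos θ = 0.220009

θ = arccos(0.220009)
θ = 77.29°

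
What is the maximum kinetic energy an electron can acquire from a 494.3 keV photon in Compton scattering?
325.8638 keV

Maximum energy transfer occurs at θ = 180° (backscattering).

Initial photon: E₀ = 494.3 keV → λ₀ = 2.5083 pm

Maximum Compton shift (at 180°):
Δλ_max = 2λ_C = 2 × 2.4263 = 4.8526 pm

Final wavelength:
λ' = 2.5083 + 4.8526 = 7.3609 pm

Minimum photon energy (maximum energy to electron):
E'_min = hc/λ' = 168.4362 keV

Maximum electron kinetic energy:
K_max = E₀ - E'_min = 494.3000 - 168.4362 = 325.8638 keV

(Intermediate values are shown rounded; full precision is carried through to the final answer.)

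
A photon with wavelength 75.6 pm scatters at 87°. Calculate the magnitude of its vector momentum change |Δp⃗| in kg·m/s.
1.1890e-23 kg·m/s

Photon momentum magnitude is p = h/λ.

Initial momentum:
p₀ = h/λ = 6.6261e-34/7.5600e-11 = 8.7646e-24 kg·m/s

After scattering:
λ' = λ + Δλ = 75.6 + 2.2993 = 77.8993 pm
p' = h/λ' = 6.6261e-34/7.7899e-11 = 8.5059e-24 kg·m/s

Momentum is a vector; the scattered photon's direction makes angle θ = 87° with the incident direction. The magnitude of the vector change Δp⃗ = p⃗₀ − p⃗' is found from the law of cosines:
|Δp⃗|² = p₀² + p'² − 2p₀p'cos θ
|Δp⃗|² = (8.7646e-24)² + (8.5059e-24)² − 2·8.7646e-24·8.5059e-24·cos(87°)
|Δp⃗| = 1.1890e-23 kg·m/s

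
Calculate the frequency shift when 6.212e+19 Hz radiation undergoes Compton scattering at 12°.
6.751e+17 Hz (decrease)

Convert frequency to wavelength (c = 299792458 m/s):
λ₀ = c/f₀ = 299792458/6.212e+19 = 4.8260215e-12 m = 4.8260 pm

Calculate Compton shift:
Δλ = λ_C(1 - cos(12°)) = 0.0530 pm

Final wavelength:
λ' = λ₀ + Δλ = 4.8260 + 0.0530 = 4.8790 pm

Final frequency:
f' = c/λ' = 299792458/4.8790422e-12 = 6.1444940e+19 Hz

Frequency shift (decrease):
Δf = f₀ - f' = 6.212e+19 - 6.1444940e+19 = 6.751e+17 Hz

(Intermediate values are shown rounded; full precision is carried through to the final answer.)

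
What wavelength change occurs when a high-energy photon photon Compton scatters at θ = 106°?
3.0951 pm

Using the Compton scattering formula:
Δλ = λ_C(1 - cos θ)

where λ_C = h/(m_e·c) ≈ 2.4263 pm is the Compton wavelength of an electron.

For θ = 106°:
cos(106°) = -0.2756
1 - cos(106°) = 1.2756

Δλ = 2.4263 × 1.2756
Δλ = 3.0951 pm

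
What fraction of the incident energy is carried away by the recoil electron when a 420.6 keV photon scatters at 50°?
0.2272 (or 22.72%)

Calculate initial and final photon energies:

Initial: E₀ = 420.6 keV → λ₀ = 2.9478 pm
Compton shift: Δλ = 0.8667 pm
Final wavelength: λ' = 3.8145 pm
Final energy: E' = 325.0338 keV

Fractional energy loss:
(E₀ - E')/E₀ = (420.6000 - 325.0338)/420.6000
= 95.5662/420.6000
= 0.2272
= 22.72%

(Intermediate values are shown rounded; full precision is carried through to the final answer.)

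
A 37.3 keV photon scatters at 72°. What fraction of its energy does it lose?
0.0480 (or 4.80%)

Calculate initial and final photon energies:

Initial: E₀ = 37.3 keV → λ₀ = 33.2397 pm
Compton shift: Δλ = 1.6765 pm
Final wavelength: λ' = 34.9163 pm
Final energy: E' = 35.5090 keV

Fractional energy loss:
(E₀ - E')/E₀ = (37.3000 - 35.5090)/37.3000
= 1.7910/37.3000
= 0.0480
= 4.80%

(Intermediate values are shown rounded; full precision is carried through to the final answer.)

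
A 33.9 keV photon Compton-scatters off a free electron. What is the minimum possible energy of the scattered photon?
29.9290 keV (at θ = 180°)

The scattered photon has minimum energy when its wavelength is maximum, i.e., when the Compton shift Δλ = λ_C(1 − cos θ) is maximum. This occurs at θ = 180° (backscattering), giving Δλ_max = 2λ_C = 4.8526 pm.

Initial wavelength: λ₀ = hc/E₀ = 36.5735 pm
Maximum final wavelength: λ'_max = λ₀ + 2λ_C = 36.5735 + 4.8526 = 41.4261 pm
Minimum final energy: E'_min = hc/λ'_max = 29.9290 keV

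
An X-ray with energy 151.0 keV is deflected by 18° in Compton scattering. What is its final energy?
148.8473 keV

First convert energy to wavelength:
λ = hc/E, with hc ≈ 1239.842 keV·pm (i.e. 1239.842 eV·nm)

For E = 151.0 keV = 151000 eV:
λ = 1239.842 keV·pm / 151.0 keV
λ = 8.2109 pm

Calculate the Compton shift:
Δλ = λ_C(1 - cos(18°)) = 2.4263 × 0.0489
Δλ = 0.1188 pm

Final wavelength:
λ' = 8.2109 + 0.1188 = 8.3296 pm

Final energy:
E' = hc/λ' = 1239.842 / 8.3296 = 148.8473 keV

(Intermediate values are shown rounded; full precision is carried through to the final answer.)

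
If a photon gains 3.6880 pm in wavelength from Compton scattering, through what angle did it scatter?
121.33°

From the Compton formula Δλ = λ_C(1 - cos θ), we can solve for θ:

cos θ = 1 - Δλ/λ_C

Given:
- Δλ = 3.6880 pm
- λ_C = h/(m_e·c) ≈ 2.42631024 pm

cos θ = 1 - 3.6880/2.42631024
cos θ = 1 - 1.520003
cos θ = -0.520003

θ = arccos(-0.520003)
θ = 121.33°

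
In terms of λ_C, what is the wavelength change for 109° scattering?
1.3256 λ_C

The Compton shift formula is:
Δλ = λ_C(1 - cos θ)

Dividing both sides by λ_C:
Δλ/λ_C = 1 - cos θ

For θ = 109°:
Δλ/λ_C = 1 - cos(109°)
Δλ/λ_C = 1 - -0.3256
Δλ/λ_C = 1.3256

This means the shift is 1.3256 × λ_C = 3.2162 pm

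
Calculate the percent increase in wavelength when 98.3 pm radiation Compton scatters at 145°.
4.4902%

Calculate the Compton shift:
Δλ = λ_C(1 - cos(145°))
Δλ = 2.4263 × (1 - cos(145°))
Δλ = 2.4263 × 1.8192
Δλ = 4.4138 pm

Percentage change:
(Δλ/λ₀) × 100 = (4.4138/98.3) × 100
= 4.4902%

(Intermediate values are shown rounded; full precision is carried through to the final answer.)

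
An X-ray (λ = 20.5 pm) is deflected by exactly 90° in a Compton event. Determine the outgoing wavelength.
22.9263 pm

Using the Compton formula: λ' = λ + λ_C(1 − cos θ)

For θ = 90°, cos θ = 0 (exact) = 0.0000, so:
1 − cos 90° = 1 − (0) = 1.0000

Δλ = λ_C × 1.0000 = 2.4263 × 1.0000 = 2.4263 pm

λ' = 20.5 + 2.4263 = 22.9263 pm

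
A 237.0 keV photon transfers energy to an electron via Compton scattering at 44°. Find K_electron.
27.2969 keV

By energy conservation: K_e = E_initial - E_final

First find the scattered photon energy:
Initial wavelength: λ = hc/E = 5.2314 pm
Compton shift: Δλ = λ_C(1 - cos(44°)) = 0.6810 pm
Final wavelength: λ' = 5.2314 + 0.6810 = 5.9124 pm
Final photon energy: E' = hc/λ' = 209.7031 keV

Electron kinetic energy:
K_e = E - E' = 237.0000 - 209.7031 = 27.2969 keV

(Intermediate values are shown rounded; full precision is carried through to the final answer.)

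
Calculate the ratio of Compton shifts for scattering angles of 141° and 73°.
141° produces the larger shift by a factor of 2.511

Calculate both shifts using Δλ = λ_C(1 - cos θ):

For θ₁ = 73°:
Δλ₁ = 2.4263 × (1 - cos(73°))
Δλ₁ = 2.4263 × 0.7076
Δλ₁ = 1.7169 pm

For θ₂ = 141°:
Δλ₂ = 2.4263 × (1 - cos(141°))
Δλ₂ = 2.4263 × 1.7771
Δλ₂ = 4.3119 pm

The 141° angle produces the larger shift.
Ratio: 4.3119/1.7169 = 2.511

(Intermediate values are shown rounded; full precision is carried through to the final answer.)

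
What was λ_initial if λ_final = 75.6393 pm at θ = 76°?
73.8000 pm

From λ' = λ + Δλ, we have λ = λ' - Δλ

First calculate the Compton shift:
Δλ = λ_C(1 - cos θ)
Δλ = 2.4263 × (1 - cos(76°))
Δλ = 2.4263 × 0.7581
Δλ = 1.8393 pm

Initial wavelength:
λ = λ' - Δλ
λ = 75.6393 - 1.8393
λ = 73.8000 pm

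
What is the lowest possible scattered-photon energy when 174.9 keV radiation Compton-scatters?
103.8265 keV (at θ = 180°)

The scattered photon has minimum energy when its wavelength is maximum, i.e., when the Compton shift Δλ = λ_C(1 − cos θ) is maximum. This occurs at θ = 180° (backscattering), giving Δλ_max = 2λ_C = 4.8526 pm.

Initial wavelength: λ₀ = hc/E₀ = 7.0889 pm
Maximum final wavelength: λ'_max = λ₀ + 2λ_C = 7.0889 + 4.8526 = 11.9415 pm
Minimum final energy: E'_min = hc/λ'_max = 103.8265 keV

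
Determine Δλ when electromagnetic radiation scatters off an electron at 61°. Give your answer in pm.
1.2500 pm

Using the Compton scattering formula:
Δλ = λ_C(1 - cos θ)

where λ_C = h/(m_e·c) ≈ 2.4263 pm is the Compton wavelength of an electron.

For θ = 61°:
cos(61°) = 0.4848
1 - cos(61°) = 0.5152

Δλ = 2.4263 × 0.5152
Δλ = 1.2500 pm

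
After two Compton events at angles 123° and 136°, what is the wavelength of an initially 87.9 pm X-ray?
95.8194 pm

Apply Compton shift twice:

First scattering at θ₁ = 123°:
Δλ₁ = λ_C(1 - cos(123°))
Δλ₁ = 2.4263 × 1.5446
Δλ₁ = 3.7478 pm

After first scattering:
λ₁ = 87.9 + 3.7478 = 91.6478 pm

Second scattering at θ₂ = 136°:
Δλ₂ = λ_C(1 - cos(136°))
Δλ₂ = 2.4263 × 1.7193
Δλ₂ = 4.1717 pm

Final wavelength:
λ₂ = 91.6478 + 4.1717 = 95.8194 pm

Total shift: Δλ_total = 3.7478 + 4.1717 = 7.9194 pm

(Intermediate values are shown rounded; full precision is carried through to the final answer.)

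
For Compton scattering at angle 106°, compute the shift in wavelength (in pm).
3.0951 pm

Using the Compton scattering formula:
Δλ = λ_C(1 - cos θ)

where λ_C = h/(m_e·c) ≈ 2.4263 pm is the Compton wavelength of an electron.

For θ = 106°:
cos(106°) = -0.2756
1 - cos(106°) = 1.2756

Δλ = 2.4263 × 1.2756
Δλ = 3.0951 pm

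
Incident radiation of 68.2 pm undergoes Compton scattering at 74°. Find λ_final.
69.9575 pm

Using the Compton scattering formula:
λ' = λ + Δλ = λ + λ_C(1 - cos θ)

Given:
- Initial wavelength λ = 68.2 pm
- Scattering angle θ = 74°
- Compton wavelength λ_C ≈ 2.4263 pm

Calculate the shift:
Δλ = 2.4263 × (1 - cos(74°))
Δλ = 2.4263 × 0.7244
Δλ = 1.7575 pm

Final wavelength:
λ' = 68.2 + 1.7575 = 69.9575 pm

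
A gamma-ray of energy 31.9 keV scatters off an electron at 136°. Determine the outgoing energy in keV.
28.8080 keV

First convert energy to wavelength:
λ = hc/E, with hc ≈ 1239.842 keV·pm (i.e. 1239.842 eV·nm)

For E = 31.9 keV = 31900 eV:
λ = 1239.842 keV·pm / 31.9 keV
λ = 38.8665 pm

Calculate the Compton shift:
Δλ = λ_C(1 - cos(136°)) = 2.4263 × 1.7193
Δλ = 4.1717 pm

Final wavelength:
λ' = 38.8665 + 4.1717 = 43.0382 pm

Final energy:
E' = hc/λ' = 1239.842 / 43.0382 = 28.8080 keV

(Intermediate values are shown rounded; full precision is carried through to the final answer.)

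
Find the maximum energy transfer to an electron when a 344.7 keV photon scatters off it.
197.9643 keV

Maximum energy transfer occurs at θ = 180° (backscattering).

Initial photon: E₀ = 344.7 keV → λ₀ = 3.5969 pm

Maximum Compton shift (at 180°):
Δλ_max = 2λ_C = 2 × 2.4263 = 4.8526 pm

Final wavelength:
λ' = 3.5969 + 4.8526 = 8.4495 pm

Minimum photon energy (maximum energy to electron):
E'_min = hc/λ' = 146.7357 keV

Maximum electron kinetic energy:
K_max = E₀ - E'_min = 344.7000 - 146.7357 = 197.9643 keV

(Intermediate values are shown rounded; full precision is carried through to the final answer.)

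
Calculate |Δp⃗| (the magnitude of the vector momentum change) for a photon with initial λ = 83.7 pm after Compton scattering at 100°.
1.1930e-23 kg·m/s

Photon momentum magnitude is p = h/λ.

Initial momentum:
p₀ = h/λ = 6.6261e-34/8.3700e-11 = 7.9165e-24 kg·m/s

After scattering:
λ' = λ + Δλ = 83.7 + 2.8476 = 86.5476 pm
p' = h/λ' = 6.6261e-34/8.6548e-11 = 7.6560e-24 kg·m/s

Momentum is a vector; the scattered photon's direction makes angle θ = 100° with the incident direction. The magnitude of the vector change Δp⃗ = p⃗₀ − p⃗' is found from the law of cosines:
|Δp⃗|² = p₀² + p'² − 2p₀p'cos θ
|Δp⃗|² = (7.9165e-24)² + (7.6560e-24)² − 2·7.9165e-24·7.6560e-24·cos(100°)
|Δp⃗| = 1.1930e-23 kg·m/s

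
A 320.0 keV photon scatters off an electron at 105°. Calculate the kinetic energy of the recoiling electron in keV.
141.0594 keV

By energy conservation: K_e = E_initial - E_final

First find the scattered photon energy:
Initial wavelength: λ = hc/E = 3.8745 pm
Compton shift: Δλ = λ_C(1 - cos(105°)) = 3.0543 pm
Final wavelength: λ' = 3.8745 + 3.0543 = 6.9288 pm
Final photon energy: E' = hc/λ' = 178.9406 keV

Electron kinetic energy:
K_e = E - E' = 320.0000 - 178.9406 = 141.0594 keV

(Intermediate values are shown rounded; full precision is carried through to the final answer.)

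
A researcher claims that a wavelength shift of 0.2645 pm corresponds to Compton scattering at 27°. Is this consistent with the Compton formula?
Yes, consistent

Calculate the expected shift for θ = 27°:

Δλ_expected = λ_C(1 - cos(27°))
Δλ_expected = 2.4263 × (1 - cos(27°))
Δλ_expected = 2.4263 × 0.1090
Δλ_expected = 0.2645 pm

Given shift: 0.2645 pm
Expected shift: 0.2645 pm
Difference: 0.0000 pm

The values match. This is consistent with Compton scattering at the stated angle.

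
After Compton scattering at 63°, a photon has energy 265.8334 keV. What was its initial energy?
371.2999 keV

Convert final energy to wavelength (hc ≈ 1239.842 keV·pm):
λ' = hc/E' = 1239.842 / 265.8334 = 4.6640 pm

Calculate the Compton shift:
Δλ = λ_C(1 - cos(63°))
Δλ = 2.4263 × (1 - cos(63°))
Δλ = 1.3248 pm

Initial wavelength:
λ = λ' - Δλ = 4.6640 - 1.3248 = 3.3392 pm

Initial energy:
E = hc/λ = 1239.842 / 3.3392 = 371.2999 keV

(Intermediate values are shown rounded; full precision is carried through to the final answer.)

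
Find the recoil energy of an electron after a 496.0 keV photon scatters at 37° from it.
81.0949 keV

By energy conservation: K_e = E_initial - E_final

First find the scattered photon energy:
Initial wavelength: λ = hc/E = 2.4997 pm
Compton shift: Δλ = λ_C(1 - cos(37°)) = 0.4886 pm
Final wavelength: λ' = 2.4997 + 0.4886 = 2.9883 pm
Final photon energy: E' = hc/λ' = 414.9051 keV

Electron kinetic energy:
K_e = E - E' = 496.0000 - 414.9051 = 81.0949 keV

(Intermediate values are shown rounded; full precision is carried through to the final answer.)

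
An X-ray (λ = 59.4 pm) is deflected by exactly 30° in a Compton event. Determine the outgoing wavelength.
59.7251 pm

Using the Compton formula: λ' = λ + λ_C(1 − cos θ)

For θ = 30°, cos θ = √3/2 (exact) ≈ 0.8660, so:
1 − cos 30° = 1 − (√3/2) ≈ 0.1340

Δλ = λ_C × 0.1340 = 2.4263 × 0.1340 = 0.3251 pm

λ' = 59.4 + 0.3251 = 59.7251 pm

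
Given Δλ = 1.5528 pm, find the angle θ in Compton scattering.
68.90°

From the Compton formula Δλ = λ_C(1 - cos θ), we can solve for θ:

cos θ = 1 - Δλ/λ_C

Given:
- Δλ = 1.5528 pm
- λ_C = h/(m_e·c) ≈ 2.42631024 pm

cos θ = 1 - 1.5528/2.42631024
cos θ = 1 - 0.639984
cos θ = 0.360016

θ = arccos(0.360016)
θ = 68.90°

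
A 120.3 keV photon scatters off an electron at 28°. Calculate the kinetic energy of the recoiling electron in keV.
3.2262 keV

By energy conservation: K_e = E_initial - E_final

First find the scattered photon energy:
Initial wavelength: λ = hc/E = 10.3063 pm
Compton shift: Δλ = λ_C(1 - cos(28°)) = 0.2840 pm
Final wavelength: λ' = 10.3063 + 0.2840 = 10.5903 pm
Final photon energy: E' = hc/λ' = 117.0738 keV

Electron kinetic energy:
K_e = E - E' = 120.3000 - 117.0738 = 3.2262 keV

(Intermediate values are shown rounded; full precision is carried through to the final answer.)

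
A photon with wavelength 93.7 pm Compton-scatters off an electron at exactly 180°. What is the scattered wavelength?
98.5526 pm

Using the Compton formula: λ' = λ + λ_C(1 − cos θ)

For θ = 180°, cos θ = -1 (exact) = -1.0000, so:
1 − cos 180° = 1 − (-1) = 2.0000

Δλ = λ_C × 2.0000 = 2.4263 × 2.0000 = 4.8526 pm

λ' = 93.7 + 4.8526 = 98.5526 pm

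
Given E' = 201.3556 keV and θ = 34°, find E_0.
215.9000 keV

Convert final energy to wavelength (hc ≈ 1239.842 keV·pm):
λ' = hc/E' = 1239.842 / 201.3556 = 6.1575 pm

Calculate the Compton shift:
Δλ = λ_C(1 - cos(34°))
Δλ = 2.4263 × (1 - cos(34°))
Δλ = 0.4148 pm

Initial wavelength:
λ = λ' - Δλ = 6.1575 - 0.4148 = 5.7427 pm

Initial energy:
E = hc/λ = 1239.842 / 5.7427 = 215.9000 keV

(Intermediate values are shown rounded; full precision is carried through to the final answer.)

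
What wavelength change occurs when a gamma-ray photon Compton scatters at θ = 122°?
3.7121 pm

Using the Compton scattering formula:
Δλ = λ_C(1 - cos θ)

where λ_C = h/(m_e·c) ≈ 2.4263 pm is the Compton wavelength of an electron.

For θ = 122°:
cos(122°) = -0.5299
1 - cos(122°) = 1.5299

Δλ = 2.4263 × 1.5299
Δλ = 3.7121 pm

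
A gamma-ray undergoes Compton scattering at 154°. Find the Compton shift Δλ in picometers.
4.6071 pm

Using the Compton scattering formula:
Δλ = λ_C(1 - cos θ)

where λ_C = h/(m_e·c) ≈ 2.4263 pm is the Compton wavelength of an electron.

For θ = 154°:
cos(154°) = -0.8988
1 - cos(154°) = 1.8988

Δλ = 2.4263 × 1.8988
Δλ = 4.6071 pm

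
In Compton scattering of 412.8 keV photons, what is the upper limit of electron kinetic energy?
254.9813 keV

Maximum energy transfer occurs at θ = 180° (backscattering).

Initial photon: E₀ = 412.8 keV → λ₀ = 3.0035 pm

Maximum Compton shift (at 180°):
Δλ_max = 2λ_C = 2 × 2.4263 = 4.8526 pm

Final wavelength:
λ' = 3.0035 + 4.8526 = 7.8561 pm

Minimum photon energy (maximum energy to electron):
E'_min = hc/λ' = 157.8187 keV

Maximum electron kinetic energy:
K_max = E₀ - E'_min = 412.8000 - 157.8187 = 254.9813 keV

(Intermediate values are shown rounded; full precision is carried through to the final answer.)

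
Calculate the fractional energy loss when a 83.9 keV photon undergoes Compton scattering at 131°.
0.2138 (or 21.38%)

Calculate initial and final photon energies:

Initial: E₀ = 83.9 keV → λ₀ = 14.7776 pm
Compton shift: Δλ = 4.0181 pm
Final wavelength: λ' = 18.7957 pm
Final energy: E' = 65.9640 keV

Fractional energy loss:
(E₀ - E')/E₀ = (83.9000 - 65.9640)/83.9000
= 17.9360/83.9000
= 0.2138
= 21.38%

(Intermediate values are shown rounded; full precision is carried through to the final answer.)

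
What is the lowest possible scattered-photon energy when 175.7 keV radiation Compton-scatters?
104.1079 keV (at θ = 180°)

The scattered photon has minimum energy when its wavelength is maximum, i.e., when the Compton shift Δλ = λ_C(1 − cos θ) is maximum. This occurs at θ = 180° (backscattering), giving Δλ_max = 2λ_C = 4.8526 pm.

Initial wavelength: λ₀ = hc/E₀ = 7.0566 pm
Maximum final wavelength: λ'_max = λ₀ + 2λ_C = 7.0566 + 4.8526 = 11.9092 pm
Minimum final energy: E'_min = hc/λ'_max = 104.1079 keV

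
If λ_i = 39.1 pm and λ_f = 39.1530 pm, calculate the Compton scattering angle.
12.00°

First find the wavelength shift:
Δλ = λ' - λ = 39.1530 - 39.1 = 0.0530 pm

Using Δλ = λ_C(1 - cos θ), with λ_C = h/(m_e·c) ≈ 2.42631024 pm:
cos θ = 1 - Δλ/λ_C
cos θ = 1 - 0.0530/2.42631024
cos θ = 0.978156

θ = arccos(0.978156)
θ = 12.00°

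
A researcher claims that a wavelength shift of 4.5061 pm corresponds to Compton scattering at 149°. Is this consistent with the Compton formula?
Yes, consistent

Calculate the expected shift for θ = 149°:

Δλ_expected = λ_C(1 - cos(149°))
Δλ_expected = 2.4263 × (1 - cos(149°))
Δλ_expected = 2.4263 × 1.8572
Δλ_expected = 4.5061 pm

Given shift: 4.5061 pm
Expected shift: 4.5061 pm
Difference: 0.0000 pm

The values match. This is consistent with Compton scattering at the stated angle.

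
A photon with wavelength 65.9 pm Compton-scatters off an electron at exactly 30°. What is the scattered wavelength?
66.2251 pm

Using the Compton formula: λ' = λ + λ_C(1 − cos θ)

For θ = 30°, cos θ = √3/2 (exact) ≈ 0.8660, so:
1 − cos 30° = 1 − (√3/2) ≈ 0.1340

Δλ = λ_C × 0.1340 = 2.4263 × 0.1340 = 0.3251 pm

λ' = 65.9 + 0.3251 = 66.2251 pm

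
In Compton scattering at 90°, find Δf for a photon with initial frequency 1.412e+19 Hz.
1.448e+18 Hz (decrease)

Convert frequency to wavelength (c = 299792458 m/s):
λ₀ = c/f₀ = 299792458/1.412e+19 = 2.1231760e-11 m = 21.2318 pm

Calculate Compton shift:
Δλ = λ_C(1 - cos(90°)) = 2.4263 pm

Final wavelength:
λ' = λ₀ + Δλ = 21.2318 + 2.4263 = 23.6581 pm

Final frequency:
f' = c/λ' = 299792458/2.3658071e-11 = 1.2671890e+19 Hz

Frequency shift (decrease):
Δf = f₀ - f' = 1.412e+19 - 1.2671890e+19 = 1.448e+18 Hz

(Intermediate values are shown rounded; full precision is carried through to the final answer.)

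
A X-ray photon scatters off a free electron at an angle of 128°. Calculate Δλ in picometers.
3.9201 pm

Using the Compton scattering formula:
Δλ = λ_C(1 - cos θ)

where λ_C = h/(m_e·c) ≈ 2.4263 pm is the Compton wavelength of an electron.

For θ = 128°:
cos(128°) = -0.6157
1 - cos(128°) = 1.6157

Δλ = 2.4263 × 1.6157
Δλ = 3.9201 pm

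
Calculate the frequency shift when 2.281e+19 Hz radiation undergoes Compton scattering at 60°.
1.928e+18 Hz (decrease)

Convert frequency to wavelength (c = 299792458 m/s):
λ₀ = c/f₀ = 299792458/2.281e+19 = 1.3143028e-11 m = 13.1430 pm

Calculate Compton shift:
Δλ = λ_C(1 - cos(60°)) = 1.2132 pm

Final wavelength:
λ' = λ₀ + Δλ = 13.1430 + 1.2132 = 14.3562 pm

Final frequency:
f' = c/λ' = 299792458/1.4356183e-11 = 2.0882463e+19 Hz

Frequency shift (decrease):
Δf = f₀ - f' = 2.281e+19 - 2.0882463e+19 = 1.928e+18 Hz

(Intermediate values are shown rounded; full precision is carried through to the final answer.)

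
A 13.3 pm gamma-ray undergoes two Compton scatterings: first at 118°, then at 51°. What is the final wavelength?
17.7648 pm

Apply Compton shift twice:

First scattering at θ₁ = 118°:
Δλ₁ = λ_C(1 - cos(118°))
Δλ₁ = 2.4263 × 1.4695
Δλ₁ = 3.5654 pm

After first scattering:
λ₁ = 13.3 + 3.5654 = 16.8654 pm

Second scattering at θ₂ = 51°:
Δλ₂ = λ_C(1 - cos(51°))
Δλ₂ = 2.4263 × 0.3707
Δλ₂ = 0.8994 pm

Final wavelength:
λ₂ = 16.8654 + 0.8994 = 17.7648 pm

Total shift: Δλ_total = 3.5654 + 0.8994 = 4.4648 pm

(Intermediate values are shown rounded; full precision is carried through to the final answer.)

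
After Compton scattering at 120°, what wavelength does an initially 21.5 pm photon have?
25.1395 pm

Using the Compton formula: λ' = λ + λ_C(1 − cos θ)

For θ = 120°, cos θ = -1/2 (exact) = -0.5000, so:
1 − cos 120° = 1 − (-1/2) = 1.5000

Δλ = λ_C × 1.5000 = 2.4263 × 1.5000 = 3.6395 pm

λ' = 21.5 + 3.6395 = 25.1395 pm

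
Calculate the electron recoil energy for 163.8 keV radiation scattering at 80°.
34.3022 keV

By energy conservation: K_e = E_initial - E_final

First find the scattered photon energy:
Initial wavelength: λ = hc/E = 7.5692 pm
Compton shift: Δλ = λ_C(1 - cos(80°)) = 2.0050 pm
Final wavelength: λ' = 7.5692 + 2.0050 = 9.5742 pm
Final photon energy: E' = hc/λ' = 129.4978 keV

Electron kinetic energy:
K_e = E - E' = 163.8000 - 129.4978 = 34.3022 keV

(Intermediate values are shown rounded; full precision is carried through to the final answer.)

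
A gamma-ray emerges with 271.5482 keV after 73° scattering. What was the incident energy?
435.2001 keV

Convert final energy to wavelength (hc ≈ 1239.842 keV·pm):
λ' = hc/E' = 1239.842 / 271.5482 = 4.5658 pm

Calculate the Compton shift:
Δλ = λ_C(1 - cos(73°))
Δλ = 2.4263 × (1 - cos(73°))
Δλ = 1.7169 pm

Initial wavelength:
λ = λ' - Δλ = 4.5658 - 1.7169 = 2.8489 pm

Initial energy:
E = hc/λ = 1239.842 / 2.8489 = 435.2001 keV

(Intermediate values are shown rounded; full precision is carried through to the final answer.)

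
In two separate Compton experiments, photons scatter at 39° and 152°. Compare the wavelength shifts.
152° produces the larger shift by a factor of 8.449

Calculate both shifts using Δλ = λ_C(1 - cos θ):

For θ₁ = 39°:
Δλ₁ = 2.4263 × (1 - cos(39°))
Δλ₁ = 2.4263 × 0.2229
Δλ₁ = 0.5407 pm

For θ₂ = 152°:
Δλ₂ = 2.4263 × (1 - cos(152°))
Δλ₂ = 2.4263 × 1.8829
Δλ₂ = 4.5686 pm

The 152° angle produces the larger shift.
Ratio: 4.5686/0.5407 = 8.449

(Intermediate values are shown rounded; full precision is carried through to the final answer.)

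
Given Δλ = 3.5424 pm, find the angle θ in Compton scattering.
117.39°

From the Compton formula Δλ = λ_C(1 - cos θ), we can solve for θ:

cos θ = 1 - Δλ/λ_C

Given:
- Δλ = 3.5424 pm
- λ_C = h/(m_e·c) ≈ 2.42631024 pm

cos θ = 1 - 3.5424/2.42631024
cos θ = 1 - 1.459995
cos θ = -0.459995

θ = arccos(-0.459995)
θ = 117.39°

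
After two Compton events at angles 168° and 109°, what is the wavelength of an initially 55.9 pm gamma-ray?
63.9158 pm

Apply Compton shift twice:

First scattering at θ₁ = 168°:
Δλ₁ = λ_C(1 - cos(168°))
Δλ₁ = 2.4263 × 1.9781
Δλ₁ = 4.7996 pm

After first scattering:
λ₁ = 55.9 + 4.7996 = 60.6996 pm

Second scattering at θ₂ = 109°:
Δλ₂ = λ_C(1 - cos(109°))
Δλ₂ = 2.4263 × 1.3256
Δλ₂ = 3.2162 pm

Final wavelength:
λ₂ = 60.6996 + 3.2162 = 63.9158 pm

Total shift: Δλ_total = 4.7996 + 3.2162 = 8.0158 pm

(Intermediate values are shown rounded; full precision is carried through to the final answer.)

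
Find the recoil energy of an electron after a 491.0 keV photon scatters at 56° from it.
146.0889 keV

By energy conservation: K_e = E_initial - E_final

First find the scattered photon energy:
Initial wavelength: λ = hc/E = 2.5251 pm
Compton shift: Δλ = λ_C(1 - cos(56°)) = 1.0695 pm
Final wavelength: λ' = 2.5251 + 1.0695 = 3.5947 pm
Final photon energy: E' = hc/λ' = 344.9111 keV

Electron kinetic energy:
K_e = E - E' = 491.0000 - 344.9111 = 146.0889 keV

(Intermediate values are shown rounded; full precision is carried through to the final answer.)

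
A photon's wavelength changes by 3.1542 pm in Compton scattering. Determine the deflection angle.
107.46°

From the Compton formula Δλ = λ_C(1 - cos θ), we can solve for θ:

cos θ = 1 - Δλ/λ_C

Given:
- Δλ = 3.1542 pm
- λ_C = h/(m_e·c) ≈ 2.42631024 pm

cos θ = 1 - 3.1542/2.42631024
cos θ = 1 - 1.299999
cos θ = -0.299999

θ = arccos(-0.299999)
θ = 107.46°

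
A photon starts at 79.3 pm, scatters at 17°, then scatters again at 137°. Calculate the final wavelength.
83.6068 pm

Apply Compton shift twice:

First scattering at θ₁ = 17°:
Δλ₁ = λ_C(1 - cos(17°))
Δλ₁ = 2.4263 × 0.0437
Δλ₁ = 0.1060 pm

After first scattering:
λ₁ = 79.3 + 0.1060 = 79.4060 pm

Second scattering at θ₂ = 137°:
Δλ₂ = λ_C(1 - cos(137°))
Δλ₂ = 2.4263 × 1.7314
Δλ₂ = 4.2008 pm

Final wavelength:
λ₂ = 79.4060 + 4.2008 = 83.6068 pm

Total shift: Δλ_total = 0.1060 + 4.2008 = 4.3068 pm

(Intermediate values are shown rounded; full precision is carried through to the final answer.)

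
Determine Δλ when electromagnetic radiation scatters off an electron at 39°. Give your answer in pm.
0.5407 pm

Using the Compton scattering formula:
Δλ = λ_C(1 - cos θ)

where λ_C = h/(m_e·c) ≈ 2.4263 pm is the Compton wavelength of an electron.

For θ = 39°:
cos(39°) = 0.7771
1 - cos(39°) = 0.2229

Δλ = 2.4263 × 0.2229
Δλ = 0.5407 pm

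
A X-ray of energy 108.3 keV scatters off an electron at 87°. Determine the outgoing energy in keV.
90.1864 keV

First convert energy to wavelength:
λ = hc/E, with hc ≈ 1239.842 keV·pm (i.e. 1239.842 eV·nm)

For E = 108.3 keV = 108300 eV:
λ = 1239.842 keV·pm / 108.3 keV
λ = 11.4482 pm

Calculate the Compton shift:
Δλ = λ_C(1 - cos(87°)) = 2.4263 × 0.9477
Δλ = 2.2993 pm

Final wavelength:
λ' = 11.4482 + 2.2993 = 13.7475 pm

Final energy:
E' = hc/λ' = 1239.842 / 13.7475 = 90.1864 keV

(Intermediate values are shown rounded; full precision is carried through to the final answer.)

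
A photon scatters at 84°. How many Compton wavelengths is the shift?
0.8955 λ_C

The Compton shift formula is:
Δλ = λ_C(1 - cos θ)

Dividing both sides by λ_C:
Δλ/λ_C = 1 - cos θ

For θ = 84°:
Δλ/λ_C = 1 - cos(84°)
Δλ/λ_C = 1 - 0.1045
Δλ/λ_C = 0.8955

This means the shift is 0.8955 × λ_C = 2.1727 pm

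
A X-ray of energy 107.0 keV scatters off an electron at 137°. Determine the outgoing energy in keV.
78.5301 keV

First convert energy to wavelength:
λ = hc/E, with hc ≈ 1239.842 keV·pm (i.e. 1239.842 eV·nm)

For E = 107.0 keV = 107000 eV:
λ = 1239.842 keV·pm / 107.0 keV
λ = 11.5873 pm

Calculate the Compton shift:
Δλ = λ_C(1 - cos(137°)) = 2.4263 × 1.7314
Δλ = 4.2008 pm

Final wavelength:
λ' = 11.5873 + 4.2008 = 15.7881 pm

Final energy:
E' = hc/λ' = 1239.842 / 15.7881 = 78.5301 keV

(Intermediate values are shown rounded; full precision is carried through to the final answer.)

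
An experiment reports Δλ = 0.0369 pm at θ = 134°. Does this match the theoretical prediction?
No, inconsistent

Calculate the expected shift for θ = 134°:

Δλ_expected = λ_C(1 - cos(134°))
Δλ_expected = 2.4263 × (1 - cos(134°))
Δλ_expected = 2.4263 × 1.6947
Δλ_expected = 4.1118 pm

Given shift: 0.0369 pm
Expected shift: 4.1118 pm
Difference: 4.0749 pm

The values do not match. The given shift corresponds to θ ≈ 10.0°, not 134°.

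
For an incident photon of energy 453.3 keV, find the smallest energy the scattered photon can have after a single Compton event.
163.4001 keV (at θ = 180°)

The scattered photon has minimum energy when its wavelength is maximum, i.e., when the Compton shift Δλ = λ_C(1 − cos θ) is maximum. This occurs at θ = 180° (backscattering), giving Δλ_max = 2λ_C = 4.8526 pm.

Initial wavelength: λ₀ = hc/E₀ = 2.7351 pm
Maximum final wavelength: λ'_max = λ₀ + 2λ_C = 2.7351 + 4.8526 = 7.5878 pm
Minimum final energy: E'_min = hc/λ'_max = 163.4001 keV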